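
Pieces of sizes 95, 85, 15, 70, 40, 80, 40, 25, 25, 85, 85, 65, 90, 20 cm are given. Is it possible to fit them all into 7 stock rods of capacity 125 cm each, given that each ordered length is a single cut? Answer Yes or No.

No

Total = 820 cm; ⌈820/125⌉ = 7.
8 pieces each exceed half the capacity and cannot share a stock rod, forcing at least 8 stock rods.
At least 8 stock rods are required, but only 7 are allowed.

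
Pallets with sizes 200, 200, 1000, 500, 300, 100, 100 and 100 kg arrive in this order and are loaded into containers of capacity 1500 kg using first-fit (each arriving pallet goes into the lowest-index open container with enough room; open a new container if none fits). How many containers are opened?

2

  200 → container 1 (new)  [load 200/1500]
  200 → container 1  [load 400/1500]
  1000 → container 1  [load 1400/1500]
  500 → container 2 (new)  [load 500/1500]
  300 → container 2  [load 800/1500]
  100 → container 1  [load 1500/1500]
  100 → container 2  [load 900/1500]
  100 → container 2  [load 1000/1500]
2 containers opened.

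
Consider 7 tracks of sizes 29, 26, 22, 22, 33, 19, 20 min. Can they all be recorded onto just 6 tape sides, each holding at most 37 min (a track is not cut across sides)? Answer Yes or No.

Total = 171 min; ⌈171/37⌉ = 5.
7 tracks each exceed half the capacity and cannot share a side, forcing at least 7 tape sides.
At least 7 tape sides are required, but only 6 are allowed.

No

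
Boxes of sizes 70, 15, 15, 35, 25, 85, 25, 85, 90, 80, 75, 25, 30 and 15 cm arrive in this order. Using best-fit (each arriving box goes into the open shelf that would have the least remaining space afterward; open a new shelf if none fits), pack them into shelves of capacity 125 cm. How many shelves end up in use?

6

  70 → shelf 1 (new)  [load 70/125]
  15 → shelf 1  [load 85/125]
  15 → shelf 1  [load 100/125]
  35 → shelf 2 (new)  [load 35/125]
  25 → shelf 1  [load 125/125]
  85 → shelf 2  [load 120/125]
  25 → shelf 3 (new)  [load 25/125]
  85 → shelf 3  [load 110/125]
  90 → shelf 4 (new)  [load 90/125]
  80 → shelf 5 (new)  [load 80/125]
  75 → shelf 6 (new)  [load 75/125]
  25 → shelf 4  [load 115/125]
  30 → shelf 5  [load 110/125]
  15 → shelf 3  [load 125/125]
6 shelves opened.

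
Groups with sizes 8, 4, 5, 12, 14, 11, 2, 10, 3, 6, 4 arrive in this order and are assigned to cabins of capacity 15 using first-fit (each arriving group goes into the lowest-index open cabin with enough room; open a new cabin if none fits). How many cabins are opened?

6

  8 → cabin 1 (new)  [load 8/15]
  4 → cabin 1  [load 12/15]
  5 → cabin 2 (new)  [load 5/15]
  12 → cabin 3 (new)  [load 12/15]
  14 → cabin 4 (new)  [load 14/15]
  11 → cabin 5 (new)  [load 11/15]
  2 → cabin 1  [load 14/15]
  10 → cabin 2  [load 15/15]
  3 → cabin 3  [load 15/15]
  6 → cabin 6 (new)  [load 6/15]
  4 → cabin 5  [load 15/15]
6 cabins opened.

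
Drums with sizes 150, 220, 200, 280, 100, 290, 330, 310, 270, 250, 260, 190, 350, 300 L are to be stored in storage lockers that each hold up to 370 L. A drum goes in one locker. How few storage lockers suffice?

Total = 350 + 330 + 310 + 300 + 290 + 280 + 270 + 260 + 250 + 220 + 200 + 190 + 150 + 100 = 3500 L.
Lower bound: ⌈3500/370⌉ = 10 storage lockers.
Also, 12 drums each exceed 185 L, and no two of those can share a locker, so at least 12 storage lockers are needed.
A packing using 12 storage lockers:
  locker 1: 350 = 350
  locker 2: 330 = 330
  locker 3: 310 = 310
  locker 4: 300 = 300
  locker 5: 290 = 290
  locker 6: 280 = 280
  locker 7: 270 + 100 = 370
  locker 8: 260 = 260
  locker 9: 250 = 250
  locker 10: 220 + 150 = 370
  locker 11: 200 = 200
  locker 12: 190 = 190
This matches the lower bound, so 12 is optimal.

12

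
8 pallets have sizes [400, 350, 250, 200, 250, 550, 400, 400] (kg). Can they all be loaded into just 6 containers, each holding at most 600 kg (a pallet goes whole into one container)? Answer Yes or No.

A valid assignment using 6 containers:
  container 1: 550 = 550
  container 2: 400 + 200 = 600
  container 3: 400 = 400
  container 4: 400 = 400
  container 5: 350 + 250 = 600
  container 6: 250 = 250
Every load is within 600 kg, so 6 containers suffice.

Yes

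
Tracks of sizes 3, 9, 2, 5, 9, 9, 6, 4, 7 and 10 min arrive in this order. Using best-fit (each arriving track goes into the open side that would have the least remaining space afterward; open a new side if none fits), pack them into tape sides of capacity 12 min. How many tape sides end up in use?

  3 → side 1 (new)  [load 3/12]
  9 → side 1  [load 12/12]
  2 → side 2 (new)  [load 2/12]
  5 → side 2  [load 7/12]
  9 → side 3 (new)  [load 9/12]
  9 → side 4 (new)  [load 9/12]
  6 → side 5 (new)  [load 6/12]
  4 → side 2  [load 11/12]
  7 → side 6 (new)  [load 7/12]
  10 → side 7 (new)  [load 10/12]
7 tape sides opened.

7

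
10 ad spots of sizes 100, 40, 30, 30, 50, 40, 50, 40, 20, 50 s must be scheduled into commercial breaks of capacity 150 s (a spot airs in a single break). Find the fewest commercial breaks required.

3

Total = 100 + 50 + 50 + 50 + 40 + 40 + 40 + 30 + 30 + 20 = 450 s.
Lower bound: ⌈450/150⌉ = 3 commercial breaks.
A packing using 3 commercial breaks:
  break 1: 100 + 50 = 150
  break 2: 50 + 50 + 30 + 20 = 150
  break 3: 40 + 40 + 40 + 30 = 150
This matches the lower bound, so 3 is optimal.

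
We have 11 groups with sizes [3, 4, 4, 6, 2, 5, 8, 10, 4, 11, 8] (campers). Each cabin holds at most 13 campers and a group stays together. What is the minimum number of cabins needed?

6

Total = 11 + 10 + 8 + 8 + 6 + 5 + 4 + 4 + 4 + 3 + 2 = 65 campers.
Lower bound: ⌈65/13⌉ = 5 cabins.
A packing using 6 cabins:
  cabin 1: 11 + 2 = 13
  cabin 2: 10 + 3 = 13
  cabin 3: 8 + 5 = 13
  cabin 4: 8 + 4 = 12
  cabin 5: 6 + 4 = 10
  cabin 6: 4 = 4
No arrangement into 5 cabins stays within capacity, so 6 is optimal.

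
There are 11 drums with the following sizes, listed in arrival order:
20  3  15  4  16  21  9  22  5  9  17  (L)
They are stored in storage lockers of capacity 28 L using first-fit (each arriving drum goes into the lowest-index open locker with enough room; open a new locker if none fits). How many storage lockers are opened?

  20 → locker 1 (new)  [load 20/28]
  3 → locker 1  [load 23/28]
  15 → locker 2 (new)  [load 15/28]
  4 → locker 1  [load 27/28]
  16 → locker 3 (new)  [load 16/28]
  21 → locker 4 (new)  [load 21/28]
  9 → locker 2  [load 24/28]
  22 → locker 5 (new)  [load 22/28]
  5 → locker 3  [load 21/28]
  9 → locker 6 (new)  [load 9/28]
  17 → locker 6  [load 26/28]
6 storage lockers opened.

6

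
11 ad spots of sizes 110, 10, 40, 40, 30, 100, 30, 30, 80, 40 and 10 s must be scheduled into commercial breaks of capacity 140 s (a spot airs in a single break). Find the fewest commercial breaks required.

Total = 110 + 100 + 80 + 40 + 40 + 40 + 30 + 30 + 30 + 10 + 10 = 520 s.
Lower bound: ⌈520/140⌉ = 4 commercial breaks.
A packing using 4 commercial breaks:
  break 1: 110 + 30 = 140
  break 2: 100 + 40 = 140
  break 3: 80 + 40 + 10 + 10 = 140
  break 4: 40 + 30 + 30 = 100
This matches the lower bound, so 4 is optimal.

4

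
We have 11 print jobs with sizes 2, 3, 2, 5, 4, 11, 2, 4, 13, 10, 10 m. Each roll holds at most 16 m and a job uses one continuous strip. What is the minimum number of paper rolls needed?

5

Total = 13 + 11 + 10 + 10 + 5 + 4 + 4 + 3 + 2 + 2 + 2 = 66 m.
Lower bound: ⌈66/16⌉ = 5 paper rolls.
A packing using 5 paper rolls:
  roll 1: 13 + 3 = 16
  roll 2: 11 + 5 = 16
  roll 3: 10 + 4 + 2 = 16
  roll 4: 10 + 4 + 2 = 16
  roll 5: 2 = 2
This matches the lower bound, so 5 is optimal.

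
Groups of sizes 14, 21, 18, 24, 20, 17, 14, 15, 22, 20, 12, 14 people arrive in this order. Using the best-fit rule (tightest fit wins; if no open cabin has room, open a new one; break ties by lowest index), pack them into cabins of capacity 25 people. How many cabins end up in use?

  14 → cabin 1 (new)  [load 14/25]
  21 → cabin 2 (new)  [load 21/25]
  18 → cabin 3 (new)  [load 18/25]
  24 → cabin 4 (new)  [load 24/25]
  20 → cabin 5 (new)  [load 20/25]
  17 → cabin 6 (new)  [load 17/25]
  14 → cabin 7 (new)  [load 14/25]
  15 → cabin 8 (new)  [load 15/25]
  22 → cabin 9 (new)  [load 22/25]
  20 → cabin 10 (new)  [load 20/25]
  12 → cabin 11 (new)  [load 12/25]
  14 → cabin 12 (new)  [load 14/25]
12 cabins opened.

12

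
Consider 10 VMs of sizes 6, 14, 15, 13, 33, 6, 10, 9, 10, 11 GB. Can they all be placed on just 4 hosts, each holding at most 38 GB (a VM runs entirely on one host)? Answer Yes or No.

A valid assignment using 4 hosts:
  host 1: 33 = 33
  host 2: 15 + 14 + 9 = 38
  host 3: 13 + 11 + 10 = 34
  host 4: 10 + 6 + 6 = 22
Every load is within 38 GB, so 4 hosts suffice.

Yes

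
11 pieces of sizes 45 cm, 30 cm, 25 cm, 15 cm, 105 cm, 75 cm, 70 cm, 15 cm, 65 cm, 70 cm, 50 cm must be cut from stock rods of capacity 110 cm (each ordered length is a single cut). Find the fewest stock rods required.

Total = 105 + 75 + 70 + 70 + 65 + 50 + 45 + 30 + 25 + 15 + 15 = 565 cm.
Lower bound: ⌈565/110⌉ = 6 stock rods.
A packing using 6 stock rods:
  stock rod 1: 105 = 105
  stock rod 2: 75 + 30 = 105
  stock rod 3: 70 + 25 + 15 = 110
  stock rod 4: 70 + 15 = 85
  stock rod 5: 65 + 45 = 110
  stock rod 6: 50 = 50
This matches the lower bound, so 6 is optimal.

6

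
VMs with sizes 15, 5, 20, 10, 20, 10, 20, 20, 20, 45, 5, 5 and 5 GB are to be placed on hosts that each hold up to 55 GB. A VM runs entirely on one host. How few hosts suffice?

Total = 45 + 20 + 20 + 20 + 20 + 20 + 15 + 10 + 10 + 5 + 5 + 5 + 5 = 200 GB.
Lower bound: ⌈200/55⌉ = 4 hosts.
A packing using 4 hosts:
  host 1: 45 + 10 = 55
  host 2: 20 + 20 + 15 = 55
  host 3: 20 + 20 + 10 + 5 = 55
  host 4: 20 + 5 + 5 + 5 = 35
This matches the lower bound, so 4 is optimal.

4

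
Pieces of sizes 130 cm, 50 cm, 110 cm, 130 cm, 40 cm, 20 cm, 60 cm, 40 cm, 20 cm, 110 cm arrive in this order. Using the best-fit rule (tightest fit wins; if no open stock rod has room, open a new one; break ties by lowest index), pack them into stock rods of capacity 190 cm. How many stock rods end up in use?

4

  130 → stock rod 1 (new)  [load 130/190]
  50 → stock rod 1  [load 180/190]
  110 → stock rod 2 (new)  [load 110/190]
  130 → stock rod 3 (new)  [load 130/190]
  40 → stock rod 3  [load 170/190]
  20 → stock rod 3  [load 190/190]
  60 → stock rod 2  [load 170/190]
  40 → stock rod 4 (new)  [load 40/190]
  20 → stock rod 2  [load 190/190]
  110 → stock rod 4  [load 150/190]
4 stock rods opened.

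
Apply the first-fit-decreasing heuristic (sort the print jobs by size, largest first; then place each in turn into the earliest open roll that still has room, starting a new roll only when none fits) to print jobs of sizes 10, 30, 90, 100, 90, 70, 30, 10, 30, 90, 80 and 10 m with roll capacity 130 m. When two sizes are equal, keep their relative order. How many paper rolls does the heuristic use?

Sorted descending: 100, 90, 90, 90, 80, 70, 30, 30, 30, 10, 10, 10.
  100 → roll 1 (new)  [load 100/130]
  90 → roll 2 (new)  [load 90/130]
  90 → roll 3 (new)  [load 90/130]
  90 → roll 4 (new)  [load 90/130]
  80 → roll 5 (new)  [load 80/130]
  70 → roll 6 (new)  [load 70/130]
  30 → roll 1  [load 130/130]
  30 → roll 2  [load 120/130]
  30 → roll 3  [load 120/130]
  10 → roll 2  [load 130/130]
  10 → roll 3  [load 130/130]
  10 → roll 4  [load 100/130]
6 paper rolls opened.

6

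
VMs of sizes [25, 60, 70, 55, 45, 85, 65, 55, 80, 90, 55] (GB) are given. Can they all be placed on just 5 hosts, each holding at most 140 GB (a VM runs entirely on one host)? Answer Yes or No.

Yes

A valid assignment using 5 hosts:
  host 1: 90 + 45 = 135
  host 2: 85 + 55 = 140
  host 3: 80 + 60 = 140
  host 4: 70 + 65 = 135
  host 5: 55 + 55 + 25 = 135
Every load is within 140 GB, so 5 hosts suffice.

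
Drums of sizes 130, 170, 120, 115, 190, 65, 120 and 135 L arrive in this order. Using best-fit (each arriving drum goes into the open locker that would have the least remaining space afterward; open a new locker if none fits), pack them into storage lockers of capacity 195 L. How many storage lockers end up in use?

  130 → locker 1 (new)  [load 130/195]
  170 → locker 2 (new)  [load 170/195]
  120 → locker 3 (new)  [load 120/195]
  115 → locker 4 (new)  [load 115/195]
  190 → locker 5 (new)  [load 190/195]
  65 → locker 1  [load 195/195]
  120 → locker 6 (new)  [load 120/195]
  135 → locker 7 (new)  [load 135/195]
7 storage lockers opened.

7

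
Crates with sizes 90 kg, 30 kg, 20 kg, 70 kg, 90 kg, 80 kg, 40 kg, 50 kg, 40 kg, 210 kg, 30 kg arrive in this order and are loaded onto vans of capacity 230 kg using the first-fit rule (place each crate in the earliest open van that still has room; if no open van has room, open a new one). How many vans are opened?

  90 → van 1 (new)  [load 90/230]
  30 → van 1  [load 120/230]
  20 → van 1  [load 140/230]
  70 → van 1  [load 210/230]
  90 → van 2 (new)  [load 90/230]
  80 → van 2  [load 170/230]
  40 → van 2  [load 210/230]
  50 → van 3 (new)  [load 50/230]
  40 → van 3  [load 90/230]
  210 → van 4 (new)  [load 210/230]
  30 → van 3  [load 120/230]
4 vans opened.

4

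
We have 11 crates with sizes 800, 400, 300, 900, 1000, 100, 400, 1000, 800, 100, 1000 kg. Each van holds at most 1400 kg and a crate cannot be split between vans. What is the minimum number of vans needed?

6

Total = 1000 + 1000 + 1000 + 900 + 800 + 800 + 400 + 400 + 300 + 100 + 100 = 6800 kg.
Lower bound: ⌈6800/1400⌉ = 5 vans.
Also, 6 crates each exceed 700 kg, and no two of those can share a van, so at least 6 vans are needed.
A packing using 6 vans:
  van 1: 1000 + 400 = 1400
  van 2: 1000 + 400 = 1400
  van 3: 1000 + 300 + 100 = 1400
  van 4: 900 + 100 = 1000
  van 5: 800 = 800
  van 6: 800 = 800
This matches the lower bound, so 6 is optimal.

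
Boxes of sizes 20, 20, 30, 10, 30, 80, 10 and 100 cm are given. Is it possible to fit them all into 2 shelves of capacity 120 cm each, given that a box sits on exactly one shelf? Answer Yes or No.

Total = 300 cm; ⌈300/120⌉ = 3.
At least 3 shelves are required, but only 2 are allowed.

No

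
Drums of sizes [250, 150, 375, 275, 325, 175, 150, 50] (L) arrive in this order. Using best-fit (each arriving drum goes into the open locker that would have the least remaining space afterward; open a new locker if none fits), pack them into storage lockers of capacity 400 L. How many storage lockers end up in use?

  250 → locker 1 (new)  [load 250/400]
  150 → locker 1  [load 400/400]
  375 → locker 2 (new)  [load 375/400]
  275 → locker 3 (new)  [load 275/400]
  325 → locker 4 (new)  [load 325/400]
  175 → locker 5 (new)  [load 175/400]
  150 → locker 5  [load 325/400]
  50 → locker 4  [load 375/400]
5 storage lockers opened.

5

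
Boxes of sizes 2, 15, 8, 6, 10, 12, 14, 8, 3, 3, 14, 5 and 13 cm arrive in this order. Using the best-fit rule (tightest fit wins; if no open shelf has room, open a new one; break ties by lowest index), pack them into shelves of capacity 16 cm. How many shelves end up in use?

  2 → shelf 1 (new)  [load 2/16]
  15 → shelf 2 (new)  [load 15/16]
  8 → shelf 1  [load 10/16]
  6 → shelf 1  [load 16/16]
  10 → shelf 3 (new)  [load 10/16]
  12 → shelf 4 (new)  [load 12/16]
  14 → shelf 5 (new)  [load 14/16]
  8 → shelf 6 (new)  [load 8/16]
  3 → shelf 4  [load 15/16]
  3 → shelf 3  [load 13/16]
  14 → shelf 7 (new)  [load 14/16]
  5 → shelf 6  [load 13/16]
  13 → shelf 8 (new)  [load 13/16]
8 shelves opened.

8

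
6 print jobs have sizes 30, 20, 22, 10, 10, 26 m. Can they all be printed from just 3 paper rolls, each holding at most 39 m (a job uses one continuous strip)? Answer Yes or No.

Total = 118 m; ⌈118/39⌉ = 4.
At least 4 paper rolls are required, but only 3 are allowed.

No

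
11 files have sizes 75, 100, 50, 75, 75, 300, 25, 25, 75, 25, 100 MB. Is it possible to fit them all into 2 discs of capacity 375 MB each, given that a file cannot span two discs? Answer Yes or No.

Total = 925 MB; ⌈925/375⌉ = 3.
At least 3 discs are required, but only 2 are allowed.

No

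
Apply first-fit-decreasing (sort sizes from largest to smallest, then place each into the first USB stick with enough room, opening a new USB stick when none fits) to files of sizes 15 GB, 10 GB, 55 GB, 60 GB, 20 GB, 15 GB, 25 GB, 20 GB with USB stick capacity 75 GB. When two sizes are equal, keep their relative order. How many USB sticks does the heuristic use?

3

Sorted descending: 60, 55, 25, 20, 20, 15, 15, 10.
  60 → USB stick 1 (new)  [load 60/75]
  55 → USB stick 2 (new)  [load 55/75]
  25 → USB stick 3 (new)  [load 25/75]
  20 → USB stick 2  [load 75/75]
  20 → USB stick 3  [load 45/75]
  15 → USB stick 1  [load 75/75]
  15 → USB stick 3  [load 60/75]
  10 → USB stick 3  [load 70/75]
3 USB sticks opened.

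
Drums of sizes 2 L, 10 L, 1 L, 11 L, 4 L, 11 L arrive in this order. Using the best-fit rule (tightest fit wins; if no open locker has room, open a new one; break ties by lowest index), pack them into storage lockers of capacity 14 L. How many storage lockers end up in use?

4

  2 → locker 1 (new)  [load 2/14]
  10 → locker 1  [load 12/14]
  1 → locker 1  [load 13/14]
  11 → locker 2 (new)  [load 11/14]
  4 → locker 3 (new)  [load 4/14]
  11 → locker 4 (new)  [load 11/14]
4 storage lockers opened.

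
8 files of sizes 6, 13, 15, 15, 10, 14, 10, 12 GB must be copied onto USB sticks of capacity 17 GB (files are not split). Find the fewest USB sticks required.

7

Total = 15 + 15 + 14 + 13 + 12 + 10 + 10 + 6 = 95 GB.
Lower bound: ⌈95/17⌉ = 6 USB sticks.
Also, 7 files each exceed 17/2 GB, and no two of those can share a USB stick, so at least 7 USB sticks are needed.
A packing using 7 USB sticks:
  USB stick 1: 15 = 15
  USB stick 2: 15 = 15
  USB stick 3: 14 = 14
  USB stick 4: 13 = 13
  USB stick 5: 12 = 12
  USB stick 6: 10 + 6 = 16
  USB stick 7: 10 = 10
This matches the lower bound, so 7 is optimal.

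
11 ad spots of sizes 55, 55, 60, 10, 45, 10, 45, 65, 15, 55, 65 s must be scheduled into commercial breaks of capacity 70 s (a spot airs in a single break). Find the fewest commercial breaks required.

Total = 65 + 65 + 60 + 55 + 55 + 55 + 45 + 45 + 15 + 10 + 10 = 480 s.
Lower bound: ⌈480/70⌉ = 7 commercial breaks.
Also, 8 ad spots each exceed 35 s, and no two of those can share a break, so at least 8 commercial breaks are needed.
A packing using 8 commercial breaks:
  break 1: 65 = 65
  break 2: 65 = 65
  break 3: 60 + 10 = 70
  break 4: 55 + 15 = 70
  break 5: 55 + 10 = 65
  break 6: 55 = 55
  break 7: 45 = 45
  break 8: 45 = 45
This matches the lower bound, so 8 is optimal.

8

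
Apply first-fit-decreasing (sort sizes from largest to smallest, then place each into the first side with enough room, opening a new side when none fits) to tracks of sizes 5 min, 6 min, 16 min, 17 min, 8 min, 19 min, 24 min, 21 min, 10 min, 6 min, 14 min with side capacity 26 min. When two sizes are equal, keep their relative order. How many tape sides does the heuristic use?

Sorted descending: 24, 21, 19, 17, 16, 14, 10, 8, 6, 6, 5.
  24 → side 1 (new)  [load 24/26]
  21 → side 2 (new)  [load 21/26]
  19 → side 3 (new)  [load 19/26]
  17 → side 4 (new)  [load 17/26]
  16 → side 5 (new)  [load 16/26]
  14 → side 6 (new)  [load 14/26]
  10 → side 5  [load 26/26]
  8 → side 4  [load 25/26]
  6 → side 3  [load 25/26]
  6 → side 6  [load 20/26]
  5 → side 2  [load 26/26]
6 tape sides opened.

6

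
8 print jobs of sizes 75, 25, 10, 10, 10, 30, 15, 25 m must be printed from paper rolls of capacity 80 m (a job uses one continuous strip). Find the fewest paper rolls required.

3

Total = 75 + 30 + 25 + 25 + 15 + 10 + 10 + 10 = 200 m.
Lower bound: ⌈200/80⌉ = 3 paper rolls.
A packing using 3 paper rolls:
  roll 1: 75 = 75
  roll 2: 30 + 25 + 25 = 80
  roll 3: 15 + 10 + 10 + 10 = 45
This matches the lower bound, so 3 is optimal.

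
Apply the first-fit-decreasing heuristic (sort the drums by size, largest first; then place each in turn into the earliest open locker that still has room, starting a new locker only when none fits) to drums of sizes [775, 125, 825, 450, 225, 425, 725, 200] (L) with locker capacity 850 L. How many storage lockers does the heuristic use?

5

Sorted descending: 825, 775, 725, 450, 425, 225, 200, 125.
  825 → locker 1 (new)  [load 825/850]
  775 → locker 2 (new)  [load 775/850]
  725 → locker 3 (new)  [load 725/850]
  450 → locker 4 (new)  [load 450/850]
  425 → locker 5 (new)  [load 425/850]
  225 → locker 4  [load 675/850]
  200 → locker 5  [load 625/850]
  125 → locker 3  [load 850/850]
5 storage lockers opened.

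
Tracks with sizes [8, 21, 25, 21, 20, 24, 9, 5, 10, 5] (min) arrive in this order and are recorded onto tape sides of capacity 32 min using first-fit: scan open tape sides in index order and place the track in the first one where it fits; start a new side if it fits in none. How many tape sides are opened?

  8 → side 1 (new)  [load 8/32]
  21 → side 1  [load 29/32]
  25 → side 2 (new)  [load 25/32]
  21 → side 3 (new)  [load 21/32]
  20 → side 4 (new)  [load 20/32]
  24 → side 5 (new)  [load 24/32]
  9 → side 3  [load 30/32]
  5 → side 2  [load 30/32]
  10 → side 4  [load 30/32]
  5 → side 5  [load 29/32]
5 tape sides opened.

5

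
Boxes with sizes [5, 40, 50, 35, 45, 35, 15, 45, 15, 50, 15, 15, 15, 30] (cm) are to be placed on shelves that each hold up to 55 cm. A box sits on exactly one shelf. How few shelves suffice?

9

Total = 50 + 50 + 45 + 45 + 40 + 35 + 35 + 30 + 15 + 15 + 15 + 15 + 15 + 5 = 410 cm.
Lower bound: ⌈410/55⌉ = 8 shelves.
A packing using 9 shelves:
  shelf 1: 50 + 5 = 55
  shelf 2: 50 = 50
  shelf 3: 45 = 45
  shelf 4: 45 = 45
  shelf 5: 40 + 15 = 55
  shelf 6: 35 + 15 = 50
  shelf 7: 35 + 15 = 50
  shelf 8: 30 + 15 = 45
  shelf 9: 15 = 15
No arrangement into 8 shelves stays within capacity, so 9 is optimal.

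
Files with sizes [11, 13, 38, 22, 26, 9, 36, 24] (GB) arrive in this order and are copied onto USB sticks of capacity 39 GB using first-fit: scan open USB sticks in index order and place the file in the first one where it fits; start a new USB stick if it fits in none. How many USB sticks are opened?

6

  11 → USB stick 1 (new)  [load 11/39]
  13 → USB stick 1  [load 24/39]
  38 → USB stick 2 (new)  [load 38/39]
  22 → USB stick 3 (new)  [load 22/39]
  26 → USB stick 4 (new)  [load 26/39]
  9 → USB stick 1  [load 33/39]
  36 → USB stick 5 (new)  [load 36/39]
  24 → USB stick 6 (new)  [load 24/39]
6 USB sticks opened.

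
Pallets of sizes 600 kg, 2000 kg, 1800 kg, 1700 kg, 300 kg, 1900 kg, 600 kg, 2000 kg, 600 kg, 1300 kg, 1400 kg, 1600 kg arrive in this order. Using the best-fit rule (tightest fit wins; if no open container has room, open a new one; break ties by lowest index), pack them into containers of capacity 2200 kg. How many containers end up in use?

  600 → container 1 (new)  [load 600/2200]
  2000 → container 2 (new)  [load 2000/2200]
  1800 → container 3 (new)  [load 1800/2200]
  1700 → container 4 (new)  [load 1700/2200]
  300 → container 3  [load 2100/2200]
  1900 → container 5 (new)  [load 1900/2200]
  600 → container 1  [load 1200/2200]
  2000 → container 6 (new)  [load 2000/2200]
  600 → container 1  [load 1800/2200]
  1300 → container 7 (new)  [load 1300/2200]
  1400 → container 8 (new)  [load 1400/2200]
  1600 → container 9 (new)  [load 1600/2200]
9 containers opened.

9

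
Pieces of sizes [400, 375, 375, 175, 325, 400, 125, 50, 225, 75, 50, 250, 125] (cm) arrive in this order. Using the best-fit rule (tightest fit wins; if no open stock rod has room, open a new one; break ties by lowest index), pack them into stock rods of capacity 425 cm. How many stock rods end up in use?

  400 → stock rod 1 (new)  [load 400/425]
  375 → stock rod 2 (new)  [load 375/425]
  375 → stock rod 3 (new)  [load 375/425]
  175 → stock rod 4 (new)  [load 175/425]
  325 → stock rod 5 (new)  [load 325/425]
  400 → stock rod 6 (new)  [load 400/425]
  125 → stock rod 4  [load 300/425]
  50 → stock rod 2  [load 425/425]
  225 → stock rod 7 (new)  [load 225/425]
  75 → stock rod 5  [load 400/425]
  50 → stock rod 3  [load 425/425]
  250 → stock rod 8 (new)  [load 250/425]
  125 → stock rod 4  [load 425/425]
8 stock rods opened.

8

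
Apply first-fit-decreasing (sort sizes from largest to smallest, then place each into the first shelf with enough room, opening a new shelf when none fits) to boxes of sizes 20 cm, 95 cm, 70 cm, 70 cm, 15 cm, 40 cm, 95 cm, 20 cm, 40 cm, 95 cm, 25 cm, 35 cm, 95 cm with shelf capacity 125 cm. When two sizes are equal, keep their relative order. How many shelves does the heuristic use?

Sorted descending: 95, 95, 95, 95, 70, 70, 40, 40, 35, 25, 20, 20, 15.
  95 → shelf 1 (new)  [load 95/125]
  95 → shelf 2 (new)  [load 95/125]
  95 → shelf 3 (new)  [load 95/125]
  95 → shelf 4 (new)  [load 95/125]
  70 → shelf 5 (new)  [load 70/125]
  70 → shelf 6 (new)  [load 70/125]
  40 → shelf 5  [load 110/125]
  40 → shelf 6  [load 110/125]
  35 → shelf 7 (new)  [load 35/125]
  25 → shelf 1  [load 120/125]
  20 → shelf 2  [load 115/125]
  20 → shelf 3  [load 115/125]
  15 → shelf 4  [load 110/125]
7 shelves opened.

7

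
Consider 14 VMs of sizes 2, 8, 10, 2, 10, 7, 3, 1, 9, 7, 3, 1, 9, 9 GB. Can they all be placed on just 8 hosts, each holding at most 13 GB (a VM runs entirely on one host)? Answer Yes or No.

A valid assignment using 8 hosts:
  host 1: 10 + 3 = 13
  host 2: 10 + 3 = 13
  host 3: 9 + 2 + 2 = 13
  host 4: 9 + 1 + 1 = 11
  host 5: 9 = 9
  host 6: 8 = 8
  host 7: 7 = 7
  host 8: 7 = 7
Every load is within 13 GB, so 8 hosts suffice.

Yes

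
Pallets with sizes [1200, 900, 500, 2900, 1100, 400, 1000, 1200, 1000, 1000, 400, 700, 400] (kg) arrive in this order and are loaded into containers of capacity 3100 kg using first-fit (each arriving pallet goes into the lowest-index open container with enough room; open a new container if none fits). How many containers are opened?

5

  1200 → container 1 (new)  [load 1200/3100]
  900 → container 1  [load 2100/3100]
  500 → container 1  [load 2600/3100]
  2900 → container 2 (new)  [load 2900/3100]
  1100 → container 3 (new)  [load 1100/3100]
  400 → container 1  [load 3000/3100]
  1000 → container 3  [load 2100/3100]
  1200 → container 4 (new)  [load 1200/3100]
  1000 → container 3  [load 3100/3100]
  1000 → container 4  [load 2200/3100]
  400 → container 4  [load 2600/3100]
  700 → container 5 (new)  [load 700/3100]
  400 → container 4  [load 3000/3100]
5 containers opened.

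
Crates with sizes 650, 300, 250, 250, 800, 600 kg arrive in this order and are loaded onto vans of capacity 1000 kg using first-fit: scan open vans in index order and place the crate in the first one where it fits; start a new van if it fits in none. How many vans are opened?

4

  650 → van 1 (new)  [load 650/1000]
  300 → van 1  [load 950/1000]
  250 → van 2 (new)  [load 250/1000]
  250 → van 2  [load 500/1000]
  800 → van 3 (new)  [load 800/1000]
  600 → van 4 (new)  [load 600/1000]
4 vans opened.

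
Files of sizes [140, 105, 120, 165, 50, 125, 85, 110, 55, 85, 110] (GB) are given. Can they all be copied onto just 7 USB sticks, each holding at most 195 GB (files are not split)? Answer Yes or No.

A valid assignment using 7 USB sticks:
  USB stick 1: 165 = 165
  USB stick 2: 140 + 55 = 195
  USB stick 3: 125 + 50 = 175
  USB stick 4: 120 = 120
  USB stick 5: 110 + 85 = 195
  USB stick 6: 110 + 85 = 195
  USB stick 7: 105 = 105
Every load is within 195 GB, so 7 USB sticks suffice.

Yes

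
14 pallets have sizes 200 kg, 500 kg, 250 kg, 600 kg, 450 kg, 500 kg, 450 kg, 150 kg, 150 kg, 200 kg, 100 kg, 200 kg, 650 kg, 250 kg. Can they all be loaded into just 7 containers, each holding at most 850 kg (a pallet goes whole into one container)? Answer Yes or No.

Yes

A valid assignment using 6 containers:
  container 1: 650 + 200 = 850
  container 2: 600 + 250 = 850
  container 3: 500 + 250 + 100 = 850
  container 4: 500 + 200 + 150 = 850
  container 5: 450 + 200 + 150 = 800
  container 6: 450 = 450
That uses only 6 ≤ 7, so 7 containers are enough.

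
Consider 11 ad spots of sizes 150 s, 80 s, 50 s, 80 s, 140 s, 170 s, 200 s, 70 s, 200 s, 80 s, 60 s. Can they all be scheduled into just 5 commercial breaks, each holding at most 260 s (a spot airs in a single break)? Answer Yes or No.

Total = 1280 s; ⌈1280/260⌉ = 5.
The bound of 5 does not rule out 5, but exhaustive search shows no assignment into 5 commercial breaks of capacity 260 s exists — the minimum is 6.

No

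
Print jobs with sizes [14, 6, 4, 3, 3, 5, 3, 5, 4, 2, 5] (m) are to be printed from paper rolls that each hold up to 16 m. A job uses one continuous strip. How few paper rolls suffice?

4

Total = 14 + 6 + 5 + 5 + 5 + 4 + 4 + 3 + 3 + 3 + 2 = 54 m.
Lower bound: ⌈54/16⌉ = 4 paper rolls.
A packing using 4 paper rolls:
  roll 1: 14 + 2 = 16
  roll 2: 6 + 5 + 5 = 16
  roll 3: 5 + 4 + 4 + 3 = 16
  roll 4: 3 + 3 = 6
This matches the lower bound, so 4 is optimal.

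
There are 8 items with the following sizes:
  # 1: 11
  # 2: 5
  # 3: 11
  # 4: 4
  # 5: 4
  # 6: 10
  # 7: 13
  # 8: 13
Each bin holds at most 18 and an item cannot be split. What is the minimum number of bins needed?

5

Total = 13 + 13 + 11 + 11 + 10 + 5 + 4 + 4 = 71.
Lower bound: ⌈71/18⌉ = 4 bins.
Also, 5 items each exceed 9, and no two of those can share a bin, so at least 5 bins are needed.
A packing using 5 bins:
  bin 1: 13 + 5 = 18
  bin 2: 13 + 4 = 17
  bin 3: 11 + 4 = 15
  bin 4: 11 = 11
  bin 5: 10 = 10
This matches the lower bound, so 5 is optimal.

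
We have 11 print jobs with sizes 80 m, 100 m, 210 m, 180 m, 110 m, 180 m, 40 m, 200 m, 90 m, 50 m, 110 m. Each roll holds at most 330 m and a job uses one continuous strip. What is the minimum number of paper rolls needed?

Total = 210 + 200 + 180 + 180 + 110 + 110 + 100 + 90 + 80 + 50 + 40 = 1350 m.
Lower bound: ⌈1350/330⌉ = 5 paper rolls.
A packing using 5 paper rolls:
  roll 1: 210 + 110 = 320
  roll 2: 200 + 110 = 310
  roll 3: 180 + 100 + 50 = 330
  roll 4: 180 + 90 + 40 = 310
  roll 5: 80 = 80
This matches the lower bound, so 5 is optimal.

5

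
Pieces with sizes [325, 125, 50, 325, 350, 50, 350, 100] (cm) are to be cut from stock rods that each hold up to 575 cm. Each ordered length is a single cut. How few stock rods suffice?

4

Total = 350 + 350 + 325 + 325 + 125 + 100 + 50 + 50 = 1675 cm.
Lower bound: ⌈1675/575⌉ = 3 stock rods.
Also, 4 pieces each exceed 575/2 cm, and no two of those can share a stock rod, so at least 4 stock rods are needed.
A packing using 4 stock rods:
  stock rod 1: 350 + 125 + 100 = 575
  stock rod 2: 350 + 50 + 50 = 450
  stock rod 3: 325 = 325
  stock rod 4: 325 = 325
This matches the lower bound, so 4 is optimal.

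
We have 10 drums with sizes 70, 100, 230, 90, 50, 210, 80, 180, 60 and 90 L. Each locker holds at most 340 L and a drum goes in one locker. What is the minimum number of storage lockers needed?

4

Total = 230 + 210 + 180 + 100 + 90 + 90 + 80 + 70 + 60 + 50 = 1160 L.
Lower bound: ⌈1160/340⌉ = 4 storage lockers.
A packing using 4 storage lockers:
  locker 1: 230 + 100 = 330
  locker 2: 210 + 90 = 300
  locker 3: 180 + 90 + 70 = 340
  locker 4: 80 + 60 + 50 = 190
This matches the lower bound, so 4 is optimal.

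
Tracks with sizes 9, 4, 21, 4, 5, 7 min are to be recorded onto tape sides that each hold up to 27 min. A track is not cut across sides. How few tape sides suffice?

2

Total = 21 + 9 + 7 + 5 + 4 + 4 = 50 min.
Lower bound: ⌈50/27⌉ = 2 tape sides.
A packing using 2 tape sides:
  side 1: 21 + 5 = 26
  side 2: 9 + 7 + 4 + 4 = 24
This matches the lower bound, so 2 is optimal.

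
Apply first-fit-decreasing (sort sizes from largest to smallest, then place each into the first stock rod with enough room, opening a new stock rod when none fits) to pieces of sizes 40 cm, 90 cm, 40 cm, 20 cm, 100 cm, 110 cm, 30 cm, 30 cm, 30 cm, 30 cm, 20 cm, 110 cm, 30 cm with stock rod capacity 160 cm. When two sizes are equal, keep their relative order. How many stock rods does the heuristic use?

Sorted descending: 110, 110, 100, 90, 40, 40, 30, 30, 30, 30, 30, 20, 20.
  110 → stock rod 1 (new)  [load 110/160]
  110 → stock rod 2 (new)  [load 110/160]
  100 → stock rod 3 (new)  [load 100/160]
  90 → stock rod 4 (new)  [load 90/160]
  40 → stock rod 1  [load 150/160]
  40 → stock rod 2  [load 150/160]
  30 → stock rod 3  [load 130/160]
  30 → stock rod 3  [load 160/160]
  30 → stock rod 4  [load 120/160]
  30 → stock rod 4  [load 150/160]
  30 → stock rod 5 (new)  [load 30/160]
  20 → stock rod 5  [load 50/160]
  20 → stock rod 5  [load 70/160]
5 stock rods opened.

5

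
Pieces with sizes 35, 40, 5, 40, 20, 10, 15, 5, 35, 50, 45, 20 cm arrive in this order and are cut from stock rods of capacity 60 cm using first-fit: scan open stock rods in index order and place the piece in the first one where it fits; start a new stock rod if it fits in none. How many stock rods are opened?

6

  35 → stock rod 1 (new)  [load 35/60]
  40 → stock rod 2 (new)  [load 40/60]
  5 → stock rod 1  [load 40/60]
  40 → stock rod 3 (new)  [load 40/60]
  20 → stock rod 1  [load 60/60]
  10 → stock rod 2  [load 50/60]
  15 → stock rod 3  [load 55/60]
  5 → stock rod 2  [load 55/60]
  35 → stock rod 4 (new)  [load 35/60]
  50 → stock rod 5 (new)  [load 50/60]
  45 → stock rod 6 (new)  [load 45/60]
  20 → stock rod 4  [load 55/60]
6 stock rods opened.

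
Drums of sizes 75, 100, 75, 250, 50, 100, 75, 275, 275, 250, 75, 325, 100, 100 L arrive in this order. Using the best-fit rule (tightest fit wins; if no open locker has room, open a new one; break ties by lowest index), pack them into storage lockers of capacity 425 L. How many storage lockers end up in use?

6

  75 → locker 1 (new)  [load 75/425]
  100 → locker 1  [load 175/425]
  75 → locker 1  [load 250/425]
  250 → locker 2 (new)  [load 250/425]
  50 → locker 1  [load 300/425]
  100 → locker 1  [load 400/425]
  75 → locker 2  [load 325/425]
  275 → locker 3 (new)  [load 275/425]
  275 → locker 4 (new)  [load 275/425]
  250 → locker 5 (new)  [load 250/425]
  75 → locker 2  [load 400/425]
  325 → locker 6 (new)  [load 325/425]
  100 → locker 6  [load 425/425]
  100 → locker 3  [load 375/425]
6 storage lockers opened.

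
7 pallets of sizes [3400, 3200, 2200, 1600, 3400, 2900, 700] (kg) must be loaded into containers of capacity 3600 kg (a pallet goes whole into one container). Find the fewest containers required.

6

Total = 3400 + 3400 + 3200 + 2900 + 2200 + 1600 + 700 = 17400 kg.
Lower bound: ⌈17400/3600⌉ = 5 containers.
A packing using 6 containers:
  container 1: 3400 = 3400
  container 2: 3400 = 3400
  container 3: 3200 = 3200
  container 4: 2900 + 700 = 3600
  container 5: 2200 = 2200
  container 6: 1600 = 1600
No arrangement into 5 containers stays within capacity, so 6 is optimal.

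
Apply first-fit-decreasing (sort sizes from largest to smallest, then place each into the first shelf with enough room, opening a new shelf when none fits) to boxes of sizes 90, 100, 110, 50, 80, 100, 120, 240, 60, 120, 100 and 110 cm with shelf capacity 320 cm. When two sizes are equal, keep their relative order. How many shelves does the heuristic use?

Sorted descending: 240, 120, 120, 110, 110, 100, 100, 100, 90, 80, 60, 50.
  240 → shelf 1 (new)  [load 240/320]
  120 → shelf 2 (new)  [load 120/320]
  120 → shelf 2  [load 240/320]
  110 → shelf 3 (new)  [load 110/320]
  110 → shelf 3  [load 220/320]
  100 → shelf 3  [load 320/320]
  100 → shelf 4 (new)  [load 100/320]
  100 → shelf 4  [load 200/320]
  90 → shelf 4  [load 290/320]
  80 → shelf 1  [load 320/320]
  60 → shelf 2  [load 300/320]
  50 → shelf 5 (new)  [load 50/320]
5 shelves opened.

5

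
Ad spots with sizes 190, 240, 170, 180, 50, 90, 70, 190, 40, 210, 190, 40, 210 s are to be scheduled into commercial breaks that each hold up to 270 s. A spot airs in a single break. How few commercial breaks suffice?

Total = 240 + 210 + 210 + 190 + 190 + 190 + 180 + 170 + 90 + 70 + 50 + 40 + 40 = 1870 s.
Lower bound: ⌈1870/270⌉ = 7 commercial breaks.
Also, 8 ad spots each exceed 135 s, and no two of those can share a break, so at least 8 commercial breaks are needed.
A packing using 8 commercial breaks:
  break 1: 240 = 240
  break 2: 210 + 50 = 260
  break 3: 210 + 40 = 250
  break 4: 190 + 70 = 260
  break 5: 190 + 40 = 230
  break 6: 190 = 190
  break 7: 180 + 90 = 270
  break 8: 170 = 170
This matches the lower bound, so 8 is optimal.

8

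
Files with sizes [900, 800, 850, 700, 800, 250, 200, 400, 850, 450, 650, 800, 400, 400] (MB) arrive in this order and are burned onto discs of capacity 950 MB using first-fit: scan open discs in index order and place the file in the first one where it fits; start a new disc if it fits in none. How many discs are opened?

  900 → disc 1 (new)  [load 900/950]
  800 → disc 2 (new)  [load 800/950]
  850 → disc 3 (new)  [load 850/950]
  700 → disc 4 (new)  [load 700/950]
  800 → disc 5 (new)  [load 800/950]
  250 → disc 4  [load 950/950]
  200 → disc 6 (new)  [load 200/950]
  400 → disc 6  [load 600/950]
  850 → disc 7 (new)  [load 850/950]
  450 → disc 8 (new)  [load 450/950]
  650 → disc 9 (new)  [load 650/950]
  800 → disc 10 (new)  [load 800/950]
  400 → disc 8  [load 850/950]
  400 → disc 11 (new)  [load 400/950]
11 discs opened.

11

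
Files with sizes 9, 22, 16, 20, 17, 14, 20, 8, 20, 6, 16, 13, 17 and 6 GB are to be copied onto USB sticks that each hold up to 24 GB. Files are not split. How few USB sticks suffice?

Total = 22 + 20 + 20 + 20 + 17 + 17 + 16 + 16 + 14 + 13 + 9 + 8 + 6 + 6 = 204 GB.
Lower bound: ⌈204/24⌉ = 9 USB sticks.
Also, 10 files each exceed 12 GB, and no two of those can share a USB stick, so at least 10 USB sticks are needed.
A packing using 10 USB sticks:
  USB stick 1: 22 = 22
  USB stick 2: 20 = 20
  USB stick 3: 20 = 20
  USB stick 4: 20 = 20
  USB stick 5: 17 + 6 = 23
  USB stick 6: 17 + 6 = 23
  USB stick 7: 16 + 8 = 24
  USB stick 8: 16 = 16
  USB stick 9: 14 + 9 = 23
  USB stick 10: 13 = 13
This matches the lower bound, so 10 is optimal.

10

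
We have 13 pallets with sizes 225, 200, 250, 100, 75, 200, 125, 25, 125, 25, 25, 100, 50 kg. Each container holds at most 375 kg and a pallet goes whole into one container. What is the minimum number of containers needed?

Total = 250 + 225 + 200 + 200 + 125 + 125 + 100 + 100 + 75 + 50 + 25 + 25 + 25 = 1525 kg.
Lower bound: ⌈1525/375⌉ = 5 containers.
A packing using 5 containers:
  container 1: 250 + 125 = 375
  container 2: 225 + 125 + 25 = 375
  container 3: 200 + 100 + 75 = 375
  container 4: 200 + 100 + 50 + 25 = 375
  container 5: 25 = 25
This matches the lower bound, so 5 is optimal.

5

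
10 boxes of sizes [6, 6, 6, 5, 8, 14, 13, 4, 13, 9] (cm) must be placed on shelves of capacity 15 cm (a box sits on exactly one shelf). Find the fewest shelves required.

Total = 14 + 13 + 13 + 9 + 8 + 6 + 6 + 6 + 5 + 4 = 84 cm.
Lower bound: ⌈84/15⌉ = 6 shelves.
A packing using 6 shelves:
  shelf 1: 14 = 14
  shelf 2: 13 = 13
  shelf 3: 13 = 13
  shelf 4: 9 + 6 = 15
  shelf 5: 8 + 6 = 14
  shelf 6: 6 + 5 + 4 = 15
This matches the lower bound, so 6 is optimal.

6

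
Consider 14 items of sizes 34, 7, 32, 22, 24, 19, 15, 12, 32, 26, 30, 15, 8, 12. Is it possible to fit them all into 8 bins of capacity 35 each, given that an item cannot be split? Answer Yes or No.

Total = 288; ⌈288/35⌉ = 9.
At least 9 bins are required, but only 8 are allowed.

No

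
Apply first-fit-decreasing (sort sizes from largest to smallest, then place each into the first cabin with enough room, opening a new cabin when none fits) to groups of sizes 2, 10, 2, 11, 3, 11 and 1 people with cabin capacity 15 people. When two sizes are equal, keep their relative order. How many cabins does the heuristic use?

3

Sorted descending: 11, 11, 10, 3, 2, 2, 1.
  11 → cabin 1 (new)  [load 11/15]
  11 → cabin 2 (new)  [load 11/15]
  10 → cabin 3 (new)  [load 10/15]
  3 → cabin 1  [load 14/15]
  2 → cabin 2  [load 13/15]
  2 → cabin 2  [load 15/15]
  1 → cabin 1  [load 15/15]
3 cabins opened.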